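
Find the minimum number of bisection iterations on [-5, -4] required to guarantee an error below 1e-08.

We need (b-a)/2^n ≤ 1e-08
(-4 - (-5))/2^n ≤ 1e-08
1/2^n ≤ 1e-08
2^n ≥ 100000000
n ≥ log₂(100000000) = 26.58
n ≥ 27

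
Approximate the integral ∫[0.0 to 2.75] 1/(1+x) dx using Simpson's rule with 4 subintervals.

f(x) = 1/(1+x)
a = 0.0, b = 2.75, n = 4
h = (b - a)/n = 0.687500

Simpson's rule: (h/3)[f(x₀) + 4f(x₁) + 2f(x₂) + ... + f(xₙ)]

x_0 = 0.0000, f(x_0) = 1.000000, coefficient = 1
x_1 = 0.6875, f(x_1) = 0.592593, coefficient = 4
x_2 = 1.3750, f(x_2) = 0.421053, coefficient = 2
x_3 = 2.0625, f(x_3) = 0.326531, coefficient = 4
x_4 = 2.7500, f(x_4) = 0.266667, coefficient = 1

I ≈ (0.687500/3) × 5.785265 = 1.325790
Exact value: 1.321756
Error: 0.004034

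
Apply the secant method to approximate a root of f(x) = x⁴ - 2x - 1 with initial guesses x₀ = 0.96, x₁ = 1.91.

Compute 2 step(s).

f(x) = x⁴ - 2x - 1
x₀ = 0.96, x₁ = 1.91

Secant formula: x_{n+1} = x_n - f(x_n)(x_n - x_{n-1})/(f(x_n) - f(x_{n-1}))

Iteration 1:
  f(0.960000) = -2.070653
  f(1.910000) = 8.488634
  x_2 = 1.910000 - 8.488634×(1.910000 - 0.960000)/(8.488634 - (-2.070653))
       = 1.146293
Iteration 2:
  f(1.910000) = 8.488634
  f(1.146293) = -1.566023
  x_3 = 1.146293 - (-1.566023)×(1.146293 - 1.910000)/(-1.566023 - 8.488634)
       = 1.265241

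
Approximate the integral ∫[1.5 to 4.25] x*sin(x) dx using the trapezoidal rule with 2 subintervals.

f(x) = x*sin(x)
a = 1.5, b = 4.25, n = 2
h = (b - a)/n = 1.375000

Trapezoidal rule: (h/2)[f(x₀) + 2f(x₁) + 2f(x₂) + ... + f(xₙ)]

x_0 = 1.5000, f(x_0) = 1.496242, coefficient = 1
x_1 = 2.8750, f(x_1) = 0.757407, coefficient = 2
x_2 = 4.2500, f(x_2) = -3.803705, coefficient = 1

I ≈ (1.375000/2) × -0.792648 = -0.544945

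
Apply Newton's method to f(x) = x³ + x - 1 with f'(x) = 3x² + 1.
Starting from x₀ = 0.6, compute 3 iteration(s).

f(x) = x³ + x - 1
f'(x) = 3x² + 1
x₀ = 0.6

Newton-Raphson formula: x_{n+1} = x_n - f(x_n)/f'(x_n)

Iteration 1:
  f(0.600000) = -0.184000
  f'(0.600000) = 2.080000
  x_1 = 0.600000 - (-0.184000)/2.080000 = 0.688462
Iteration 2:
  f(0.688462) = 0.014778
  f'(0.688462) = 2.421938
  x_2 = 0.688462 - 0.014778/2.421938 = 0.682360
Iteration 3:
  f(0.682360) = 0.000077
  f'(0.682360) = 2.396845
  x_3 = 0.682360 - 0.000077/2.396845 = 0.682328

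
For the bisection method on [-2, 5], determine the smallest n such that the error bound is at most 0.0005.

We need (b-a)/2^n ≤ 0.0005
(5 - (-2))/2^n ≤ 0.0005
7/2^n ≤ 0.0005
2^n ≥ 14000
n ≥ log₂(14000) = 13.77
n ≥ 14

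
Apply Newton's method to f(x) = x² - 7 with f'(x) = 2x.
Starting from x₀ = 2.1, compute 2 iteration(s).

f(x) = x² - 7
f'(x) = 2x
x₀ = 2.1

Newton-Raphson formula: x_{n+1} = x_n - f(x_n)/f'(x_n)

Iteration 1:
  f(2.100000) = -2.590000
  f'(2.100000) = 4.200000
  x_1 = 2.100000 - (-2.590000)/4.200000 = 2.716667
Iteration 2:
  f(2.716667) = 0.380278
  f'(2.716667) = 5.433333
  x_2 = 2.716667 - 0.380278/5.433333 = 2.646677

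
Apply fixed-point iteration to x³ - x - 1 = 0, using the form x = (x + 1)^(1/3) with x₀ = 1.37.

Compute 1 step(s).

Equation: x³ - x - 1 = 0
Fixed-point form: x = (x + 1)^(1/3)
x₀ = 1.37

x_1 = g(1.370000) = 1.333264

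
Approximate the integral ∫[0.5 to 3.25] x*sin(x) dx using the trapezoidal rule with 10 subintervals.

f(x) = x*sin(x)
a = 0.5, b = 3.25, n = 10
h = (b - a)/n = 0.275000

Trapezoidal rule: (h/2)[f(x₀) + 2f(x₁) + 2f(x₂) + ... + f(xₙ)]

x_0 = 0.5000, f(x_0) = 0.239713, coefficient = 1
x_1 = 0.7750, f(x_1) = 0.542280, coefficient = 2
x_2 = 1.0500, f(x_2) = 0.910794, coefficient = 2
x_3 = 1.3250, f(x_3) = 1.285176, coefficient = 2
x_4 = 1.6000, f(x_4) = 1.599318, coefficient = 2
x_5 = 1.8750, f(x_5) = 1.788911, coefficient = 2
x_6 = 2.1500, f(x_6) = 1.799332, coefficient = 2
x_7 = 2.4250, f(x_7) = 1.592787, coefficient = 2
x_8 = 2.7000, f(x_8) = 1.153926, coefficient = 2
x_9 = 2.9750, f(x_9) = 0.493324, coefficient = 2
x_10 = 3.2500, f(x_10) = -0.351634, coefficient = 1

I ≈ (0.275000/2) × 22.219773 = 3.055219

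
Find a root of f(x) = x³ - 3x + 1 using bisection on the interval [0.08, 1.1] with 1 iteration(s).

f(x) = x³ - 3x + 1
Initial interval: [0.08, 1.1]

Iteration 1:
  c_1 = (0.080000 + 1.100000)/2 = 0.590000
  f(c_1) = f(0.590000) = -0.564621
  f(a) × f(c) < 0, new interval: [0.080000, 0.590000]

After 1 iteration(s), the approximation is c_1 = 0.590000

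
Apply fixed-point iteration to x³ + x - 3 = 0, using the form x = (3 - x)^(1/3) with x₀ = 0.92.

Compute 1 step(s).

Equation: x³ + x - 3 = 0
Fixed-point form: x = (3 - x)^(1/3)
x₀ = 0.92

x_1 = g(0.920000) = 1.276501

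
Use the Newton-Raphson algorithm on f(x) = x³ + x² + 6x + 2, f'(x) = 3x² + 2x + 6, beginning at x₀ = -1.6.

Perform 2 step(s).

f(x) = x³ + x² + 6x + 2
f'(x) = 3x² + 2x + 6
x₀ = -1.6

Newton-Raphson formula: x_{n+1} = x_n - f(x_n)/f'(x_n)

Iteration 1:
  f(-1.600000) = -9.136000
  f'(-1.600000) = 10.480000
  x_1 = -1.600000 - (-9.136000)/10.480000 = -0.728244
Iteration 2:
  f(-0.728244) = -2.225343
  f'(-0.728244) = 6.134531
  x_2 = -0.728244 - (-2.225343)/6.134531 = -0.365487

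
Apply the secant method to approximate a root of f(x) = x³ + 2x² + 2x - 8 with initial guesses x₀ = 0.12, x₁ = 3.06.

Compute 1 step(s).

f(x) = x³ + 2x² + 2x - 8
x₀ = 0.12, x₁ = 3.06

Secant formula: x_{n+1} = x_n - f(x_n)(x_n - x_{n-1})/(f(x_n) - f(x_{n-1}))

Iteration 1:
  f(0.120000) = -7.729472
  f(3.060000) = 45.499816
  x_2 = 3.060000 - 45.499816×(3.060000 - 0.120000)/(45.499816 - (-7.729472))
       = 0.546920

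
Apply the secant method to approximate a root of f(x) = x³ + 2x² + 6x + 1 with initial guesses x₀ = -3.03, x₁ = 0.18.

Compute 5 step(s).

f(x) = x³ + 2x² + 6x + 1
x₀ = -3.03, x₁ = 0.18

Secant formula: x_{n+1} = x_n - f(x_n)(x_n - x_{n-1})/(f(x_n) - f(x_{n-1}))

Iteration 1:
  f(-3.030000) = -26.636327
  f(0.180000) = 2.150632
  x_2 = 0.180000 - 2.150632×(0.180000 - (-3.030000))/(2.150632 - (-26.636327))
       = -0.059814
Iteration 2:
  f(0.180000) = 2.150632
  f(-0.059814) = 0.648055
  x_3 = -0.059814 - 0.648055×(-0.059814 - 0.180000)/(0.648055 - 2.150632)
       = -0.163245
Iteration 3:
  f(-0.059814) = 0.648055
  f(-0.163245) = 0.069476
  x_4 = -0.163245 - 0.069476×(-0.163245 - (-0.059814))/(0.069476 - 0.648055)
       = -0.175665
Iteration 4:
  f(-0.163245) = 0.069476
  f(-0.175665) = 0.002304
  x_5 = -0.175665 - 0.002304×(-0.175665 - (-0.163245))/(0.002304 - 0.069476)
       = -0.176091
Iteration 5:
  f(-0.175665) = 0.002304
  f(-0.176091) = 0.000008
  x_6 = -0.176091 - 0.000008×(-0.176091 - (-0.175665))/(0.000008 - 0.002304)
       = -0.176093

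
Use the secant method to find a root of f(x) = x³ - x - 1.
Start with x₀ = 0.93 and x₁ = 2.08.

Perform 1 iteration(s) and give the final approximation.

f(x) = x³ - x - 1
x₀ = 0.93, x₁ = 2.08

Secant formula: x_{n+1} = x_n - f(x_n)(x_n - x_{n-1})/(f(x_n) - f(x_{n-1}))

Iteration 1:
  f(0.930000) = -1.125643
  f(2.080000) = 5.918912
  x_2 = 2.080000 - 5.918912×(2.080000 - 0.930000)/(5.918912 - (-1.125643))
       = 1.113757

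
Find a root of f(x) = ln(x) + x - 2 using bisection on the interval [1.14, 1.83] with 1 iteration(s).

f(x) = ln(x) + x - 2
Initial interval: [1.14, 1.83]

Iteration 1:
  c_1 = (1.140000 + 1.830000)/2 = 1.485000
  f(c_1) = f(1.485000) = -0.119585
  f(a) × f(c) ≥ 0, new interval: [1.485000, 1.830000]

After 1 iteration(s), the approximation is c_1 = 1.485000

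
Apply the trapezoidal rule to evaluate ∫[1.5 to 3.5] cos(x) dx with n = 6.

f(x) = cos(x)
a = 1.5, b = 3.5, n = 6
h = (b - a)/n = 0.333333

Trapezoidal rule: (h/2)[f(x₀) + 2f(x₁) + 2f(x₂) + ... + f(xₙ)]

x_0 = 1.5000, f(x_0) = 0.070737, coefficient = 1
x_1 = 1.8333, f(x_1) = -0.259531, coefficient = 2
x_2 = 2.1667, f(x_2) = -0.561229, coefficient = 2
x_3 = 2.5000, f(x_3) = -0.801144, coefficient = 2
x_4 = 2.8333, f(x_4) = -0.952863, coefficient = 2
x_5 = 3.1667, f(x_5) = -0.999686, coefficient = 2
x_6 = 3.5000, f(x_6) = -0.936457, coefficient = 1

I ≈ (0.333333/2) × -8.014626 = -1.335771
Exact value: -1.348278
Error: 0.012507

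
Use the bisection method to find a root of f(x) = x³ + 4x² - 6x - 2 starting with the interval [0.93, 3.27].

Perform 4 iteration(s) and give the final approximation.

f(x) = x³ + 4x² - 6x - 2
Initial interval: [0.93, 3.27]

Iteration 1:
  c_1 = (0.930000 + 3.270000)/2 = 2.100000
  f(c_1) = f(2.100000) = 12.301000
  f(a) × f(c) < 0, new interval: [0.930000, 2.100000]
Iteration 2:
  c_2 = (0.930000 + 2.100000)/2 = 1.515000
  f(c_2) = f(1.515000) = 1.568166
  f(a) × f(c) < 0, new interval: [0.930000, 1.515000]
Iteration 3:
  c_3 = (0.930000 + 1.515000)/2 = 1.222500
  f(c_3) = f(1.222500) = -1.529941
  f(a) × f(c) ≥ 0, new interval: [1.222500, 1.515000]
Iteration 4:
  c_4 = (1.222500 + 1.515000)/2 = 1.368750
  f(c_4) = f(1.368750) = -0.154273
  f(a) × f(c) ≥ 0, new interval: [1.368750, 1.515000]

After 4 iteration(s), the approximation is c_4 = 1.368750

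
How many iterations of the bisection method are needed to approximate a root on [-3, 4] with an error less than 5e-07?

We need (b-a)/2^n ≤ 5e-07
(4 - (-3))/2^n ≤ 5e-07
7/2^n ≤ 5e-07
2^n ≥ 14000000
n ≥ log₂(14000000) = 23.74
n ≥ 24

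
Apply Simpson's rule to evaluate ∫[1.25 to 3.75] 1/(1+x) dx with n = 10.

f(x) = 1/(1+x)
a = 1.25, b = 3.75, n = 10
h = (b - a)/n = 0.250000

Simpson's rule: (h/3)[f(x₀) + 4f(x₁) + 2f(x₂) + ... + f(xₙ)]

x_0 = 1.2500, f(x_0) = 0.444444, coefficient = 1
x_1 = 1.5000, f(x_1) = 0.400000, coefficient = 4
x_2 = 1.7500, f(x_2) = 0.363636, coefficient = 2
x_3 = 2.0000, f(x_3) = 0.333333, coefficient = 4
x_4 = 2.2500, f(x_4) = 0.307692, coefficient = 2
x_5 = 2.5000, f(x_5) = 0.285714, coefficient = 4
x_6 = 2.7500, f(x_6) = 0.266667, coefficient = 2
x_7 = 3.0000, f(x_7) = 0.250000, coefficient = 4
x_8 = 3.2500, f(x_8) = 0.235294, coefficient = 2
x_9 = 3.5000, f(x_9) = 0.222222, coefficient = 4
x_10 = 3.7500, f(x_10) = 0.210526, coefficient = 1

I ≈ (0.250000/3) × 8.966629 = 0.747219
Exact value: 0.747214
Error: 0.000005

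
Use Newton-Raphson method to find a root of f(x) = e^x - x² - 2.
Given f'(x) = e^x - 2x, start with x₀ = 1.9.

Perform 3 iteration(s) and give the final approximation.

f(x) = e^x - x² - 2
f'(x) = e^x - 2x
x₀ = 1.9

Newton-Raphson formula: x_{n+1} = x_n - f(x_n)/f'(x_n)

Iteration 1:
  f(1.900000) = 1.075894
  f'(1.900000) = 2.885894
  x_1 = 1.900000 - 1.075894/2.885894 = 1.527189
Iteration 2:
  f(1.527189) = 0.272906
  f'(1.527189) = 1.550834
  x_2 = 1.527189 - 0.272906/1.550834 = 1.351215
Iteration 3:
  f(1.351215) = 0.036333
  f'(1.351215) = 1.159684
  x_3 = 1.351215 - 0.036333/1.159684 = 1.319885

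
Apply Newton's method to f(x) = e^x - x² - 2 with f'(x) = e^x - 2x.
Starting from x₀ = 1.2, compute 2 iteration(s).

f(x) = e^x - x² - 2
f'(x) = e^x - 2x
x₀ = 1.2

Newton-Raphson formula: x_{n+1} = x_n - f(x_n)/f'(x_n)

Iteration 1:
  f(1.200000) = -0.119883
  f'(1.200000) = 0.920117
  x_1 = 1.200000 - (-0.119883)/0.920117 = 1.330291
Iteration 2:
  f(1.330291) = 0.012470
  f'(1.330291) = 1.121562
  x_2 = 1.330291 - 0.012470/1.121562 = 1.319173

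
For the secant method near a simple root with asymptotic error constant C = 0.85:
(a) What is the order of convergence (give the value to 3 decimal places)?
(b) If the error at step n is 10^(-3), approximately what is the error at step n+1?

(a) Secant method has superlinear convergence with order φ = (1+√5)/2 ≈ 1.618.
    This means |e_{n+1}| ≈ C|e_n|^1.618.

(b) With |e_n| = 10^(-3) and C = 0.85:
    |e_{n+1}| ≈ 0.85 × (10^(-3))^1.618 = 0.85 × 10^(-4.85)

(a) ≈ 1.618 (golden ratio); (b) |e_{n+1}| ≈ 1.189e-05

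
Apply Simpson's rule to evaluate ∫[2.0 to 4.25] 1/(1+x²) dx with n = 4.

f(x) = 1/(1+x²)
a = 2.0, b = 4.25, n = 4
h = (b - a)/n = 0.562500

Simpson's rule: (h/3)[f(x₀) + 4f(x₁) + 2f(x₂) + ... + f(xₙ)]

x_0 = 2.0000, f(x_0) = 0.200000, coefficient = 1
x_1 = 2.5625, f(x_1) = 0.132163, coefficient = 4
x_2 = 3.1250, f(x_2) = 0.092888, coefficient = 2
x_3 = 3.6875, f(x_3) = 0.068504, coefficient = 4
x_4 = 4.2500, f(x_4) = 0.052459, coefficient = 1

I ≈ (0.562500/3) × 1.240905 = 0.232670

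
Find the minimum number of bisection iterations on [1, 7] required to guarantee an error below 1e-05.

We need (b-a)/2^n ≤ 1e-05
(7 - 1)/2^n ≤ 1e-05
6/2^n ≤ 1e-05
2^n ≥ 600000
n ≥ log₂(600000) = 19.19
n ≥ 20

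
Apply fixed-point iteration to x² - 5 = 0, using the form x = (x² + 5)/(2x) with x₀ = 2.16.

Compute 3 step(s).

Equation: x² - 5 = 0
Fixed-point form: x = (x² + 5)/(2x)
x₀ = 2.16

x_1 = g(2.160000) = 2.237407
x_2 = g(2.237407) = 2.236068
x_3 = g(2.236068) = 2.236068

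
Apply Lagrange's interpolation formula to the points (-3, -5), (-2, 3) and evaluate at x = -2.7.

Lagrange interpolation formula:
P(x) = Σ yᵢ × Lᵢ(x)
where Lᵢ(x) = Π_{j≠i} (x - xⱼ)/(xᵢ - xⱼ)

L_0(-2.7) = (-2.7 - (-2))/(-3 - (-2)) = 0.700000
L_1(-2.7) = (-2.7 - (-3))/(-2 - (-3)) = 0.300000

P(-2.7) = (-5)×L_0(-2.7) + 3×L_1(-2.7)
P(-2.7) = -2.600000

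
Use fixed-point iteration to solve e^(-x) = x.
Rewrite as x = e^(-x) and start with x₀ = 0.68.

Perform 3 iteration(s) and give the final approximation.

Equation: e^(-x) = x
Fixed-point form: x = e^(-x)
x₀ = 0.68

x_1 = g(0.680000) = 0.506617
x_2 = g(0.506617) = 0.602531
x_3 = g(0.602531) = 0.547425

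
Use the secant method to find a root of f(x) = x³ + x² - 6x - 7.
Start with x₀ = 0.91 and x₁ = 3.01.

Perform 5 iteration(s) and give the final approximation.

f(x) = x³ + x² - 6x - 7
x₀ = 0.91, x₁ = 3.01

Secant formula: x_{n+1} = x_n - f(x_n)(x_n - x_{n-1})/(f(x_n) - f(x_{n-1}))

Iteration 1:
  f(0.910000) = -10.878329
  f(3.010000) = 11.271001
  x_2 = 3.010000 - 11.271001×(3.010000 - 0.910000)/(11.271001 - (-10.878329))
       = 1.941385
Iteration 2:
  f(3.010000) = 11.271001
  f(1.941385) = -7.562300
  x_3 = 1.941385 - (-7.562300)×(1.941385 - 3.010000)/(-7.562300 - 11.271001)
       = 2.370475
Iteration 3:
  f(1.941385) = -7.562300
  f(2.370475) = -2.283633
  x_4 = 2.370475 - (-2.283633)×(2.370475 - 1.941385)/(-2.283633 - (-7.562300))
       = 2.556107
Iteration 4:
  f(2.370475) = -2.283633
  f(2.556107) = 0.897825
  x_5 = 2.556107 - 0.897825×(2.556107 - 2.370475)/(0.897825 - (-2.283633))
       = 2.503720
Iteration 5:
  f(2.556107) = 0.897825
  f(2.503720) = -0.058845
  x_6 = 2.503720 - (-0.058845)×(2.503720 - 2.556107)/(-0.058845 - 0.897825)
       = 2.506943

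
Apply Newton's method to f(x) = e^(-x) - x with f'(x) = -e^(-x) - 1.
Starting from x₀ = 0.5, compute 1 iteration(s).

f(x) = e^(-x) - x
f'(x) = -e^(-x) - 1
x₀ = 0.5

Newton-Raphson formula: x_{n+1} = x_n - f(x_n)/f'(x_n)

Iteration 1:
  f(0.500000) = 0.106531
  f'(0.500000) = -1.606531
  x_1 = 0.500000 - 0.106531/(-1.606531) = 0.566311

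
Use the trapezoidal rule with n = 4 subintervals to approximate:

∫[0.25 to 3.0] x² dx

f(x) = x²
a = 0.25, b = 3.0, n = 4
h = (b - a)/n = 0.687500

Trapezoidal rule: (h/2)[f(x₀) + 2f(x₁) + 2f(x₂) + ... + f(xₙ)]

x_0 = 0.2500, f(x_0) = 0.062500, coefficient = 1
x_1 = 0.9375, f(x_1) = 0.878906, coefficient = 2
x_2 = 1.6250, f(x_2) = 2.640625, coefficient = 2
x_3 = 2.3125, f(x_3) = 5.347656, coefficient = 2
x_4 = 3.0000, f(x_4) = 9.000000, coefficient = 1

I ≈ (0.687500/2) × 26.796875 = 9.211426
Exact value: 8.994792
Error: 0.216634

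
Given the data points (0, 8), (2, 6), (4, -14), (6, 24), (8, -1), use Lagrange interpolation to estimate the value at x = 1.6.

Lagrange interpolation formula:
P(x) = Σ yᵢ × Lᵢ(x)
where Lᵢ(x) = Π_{j≠i} (x - xⱼ)/(xᵢ - xⱼ)

L_0(1.6) = (1.6 - 2)/(0 - 2) × (1.6 - 4)/(0 - 4) × (1.6 - 6)/(0 - 6) × (1.6 - 8)/(0 - 8) = 0.070400
L_1(1.6) = (1.6 - 0)/(2 - 0) × (1.6 - 4)/(2 - 4) × (1.6 - 6)/(2 - 6) × (1.6 - 8)/(2 - 8) = 1.126400
L_2(1.6) = (1.6 - 0)/(4 - 0) × (1.6 - 2)/(4 - 2) × (1.6 - 6)/(4 - 6) × (1.6 - 8)/(4 - 8) = -0.281600
L_3(1.6) = (1.6 - 0)/(6 - 0) × (1.6 - 2)/(6 - 2) × (1.6 - 4)/(6 - 4) × (1.6 - 8)/(6 - 8) = 0.102400
L_4(1.6) = (1.6 - 0)/(8 - 0) × (1.6 - 2)/(8 - 2) × (1.6 - 4)/(8 - 4) × (1.6 - 6)/(8 - 6) = -0.017600

P(1.6) = 8×L_0(1.6) + 6×L_1(1.6) + (-14)×L_2(1.6) + 24×L_3(1.6) + (-1)×L_4(1.6)
P(1.6) = 13.739200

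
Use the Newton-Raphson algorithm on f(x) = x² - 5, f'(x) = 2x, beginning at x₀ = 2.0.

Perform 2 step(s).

f(x) = x² - 5
f'(x) = 2x
x₀ = 2.0

Newton-Raphson formula: x_{n+1} = x_n - f(x_n)/f'(x_n)

Iteration 1:
  f(2.000000) = -1.000000
  f'(2.000000) = 4.000000
  x_1 = 2.000000 - (-1.000000)/4.000000 = 2.250000
Iteration 2:
  f(2.250000) = 0.062500
  f'(2.250000) = 4.500000
  x_2 = 2.250000 - 0.062500/4.500000 = 2.236111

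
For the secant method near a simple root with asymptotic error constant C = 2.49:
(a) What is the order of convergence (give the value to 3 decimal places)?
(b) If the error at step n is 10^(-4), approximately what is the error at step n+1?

(a) Secant method has superlinear convergence with order φ = (1+√5)/2 ≈ 1.618.
    This means |e_{n+1}| ≈ C|e_n|^1.618.

(b) With |e_n| = 10^(-4) and C = 2.49:
    |e_{n+1}| ≈ 2.49 × (10^(-4))^1.618 = 2.49 × 10^(-6.47)

(a) ≈ 1.618 (golden ratio); (b) |e_{n+1}| ≈ 8.396e-07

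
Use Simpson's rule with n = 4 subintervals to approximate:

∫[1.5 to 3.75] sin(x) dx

f(x) = sin(x)
a = 1.5, b = 3.75, n = 4
h = (b - a)/n = 0.562500

Simpson's rule: (h/3)[f(x₀) + 4f(x₁) + 2f(x₂) + ... + f(xₙ)]

x_0 = 1.5000, f(x_0) = 0.997495, coefficient = 1
x_1 = 2.0625, f(x_1) = 0.881530, coefficient = 4
x_2 = 2.6250, f(x_2) = 0.493920, coefficient = 2
x_3 = 3.1875, f(x_3) = -0.045891, coefficient = 4
x_4 = 3.7500, f(x_4) = -0.571561, coefficient = 1

I ≈ (0.562500/3) × 4.756329 = 0.891812
Exact value: 0.891297
Error: 0.000515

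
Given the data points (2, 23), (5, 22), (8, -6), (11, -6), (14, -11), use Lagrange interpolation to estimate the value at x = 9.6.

Lagrange interpolation formula:
P(x) = Σ yᵢ × Lᵢ(x)
where Lᵢ(x) = Π_{j≠i} (x - xⱼ)/(xᵢ - xⱼ)

L_0(9.6) = (9.6 - 5)/(2 - 5) × (9.6 - 8)/(2 - 8) × (9.6 - 11)/(2 - 11) × (9.6 - 14)/(2 - 14) = 0.023322
L_1(9.6) = (9.6 - 2)/(5 - 2) × (9.6 - 8)/(5 - 8) × (9.6 - 11)/(5 - 11) × (9.6 - 14)/(5 - 14) = -0.154127
L_2(9.6) = (9.6 - 2)/(8 - 2) × (9.6 - 5)/(8 - 5) × (9.6 - 11)/(8 - 11) × (9.6 - 14)/(8 - 14) = 0.664672
L_3(9.6) = (9.6 - 2)/(11 - 2) × (9.6 - 5)/(11 - 5) × (9.6 - 8)/(11 - 8) × (9.6 - 14)/(11 - 14) = 0.506416
L_4(9.6) = (9.6 - 2)/(14 - 2) × (9.6 - 5)/(14 - 5) × (9.6 - 8)/(14 - 8) × (9.6 - 11)/(14 - 11) = -0.040283

P(9.6) = 23×L_0(9.6) + 22×L_1(9.6) + (-6)×L_2(9.6) + (-6)×L_3(9.6) + (-11)×L_4(9.6)
P(9.6) = -9.437801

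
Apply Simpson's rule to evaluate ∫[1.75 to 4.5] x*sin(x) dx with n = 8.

f(x) = x*sin(x)
a = 1.75, b = 4.5, n = 8
h = (b - a)/n = 0.343750

Simpson's rule: (h/3)[f(x₀) + 4f(x₁) + 2f(x₂) + ... + f(xₙ)]

x_0 = 1.7500, f(x_0) = 1.721975, coefficient = 1
x_1 = 2.0938, f(x_1) = 1.813916, coefficient = 4
x_2 = 2.4375, f(x_2) = 1.577897, coefficient = 2
x_3 = 2.7812, f(x_3) = 0.980655, coefficient = 4
x_4 = 3.1250, f(x_4) = 0.051850, coefficient = 2
x_5 = 3.4688, f(x_5) = -1.114691, coefficient = 4
x_6 = 3.8125, f(x_6) = -2.370220, coefficient = 2
x_7 = 4.1562, f(x_7) = -3.529902, coefficient = 4
x_8 = 4.5000, f(x_8) = -4.398886, coefficient = 1

I ≈ (0.343750/3) × -11.557947 = -1.324348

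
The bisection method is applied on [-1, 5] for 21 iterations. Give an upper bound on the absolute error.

Bisection error bound: |error| ≤ (b-a)/2^n
|error| ≤ (5 - (-1))/2^21 = 6/2^21
|error| ≤ 0.0000028610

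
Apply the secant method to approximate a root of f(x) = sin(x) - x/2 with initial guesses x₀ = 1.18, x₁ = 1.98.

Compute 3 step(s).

f(x) = sin(x) - x/2
x₀ = 1.18, x₁ = 1.98

Secant formula: x_{n+1} = x_n - f(x_n)(x_n - x_{n-1})/(f(x_n) - f(x_{n-1}))

Iteration 1:
  f(1.180000) = 0.334606
  f(1.980000) = -0.072562
  x_2 = 1.980000 - (-0.072562)×(1.980000 - 1.180000)/(-0.072562 - 0.334606)
       = 1.837431
Iteration 2:
  f(1.980000) = -0.072562
  f(1.837431) = 0.045948
  x_3 = 1.837431 - 0.045948×(1.837431 - 1.980000)/(0.045948 - (-0.072562))
       = 1.892707
Iteration 3:
  f(1.837431) = 0.045948
  f(1.892707) = 0.002279
  x_4 = 1.892707 - 0.002279×(1.892707 - 1.837431)/(0.002279 - 0.045948)
       = 1.895592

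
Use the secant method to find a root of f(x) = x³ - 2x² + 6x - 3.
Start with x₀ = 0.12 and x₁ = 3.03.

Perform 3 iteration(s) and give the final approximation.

f(x) = x³ - 2x² + 6x - 3
x₀ = 0.12, x₁ = 3.03

Secant formula: x_{n+1} = x_n - f(x_n)(x_n - x_{n-1})/(f(x_n) - f(x_{n-1}))

Iteration 1:
  f(0.120000) = -2.307072
  f(3.030000) = 24.636327
  x_2 = 3.030000 - 24.636327×(3.030000 - 0.120000)/(24.636327 - (-2.307072))
       = 0.369173
Iteration 2:
  f(3.030000) = 24.636327
  f(0.369173) = -1.007223
  x_3 = 0.369173 - (-1.007223)×(0.369173 - 3.030000)/(-1.007223 - 24.636327)
       = 0.473685
Iteration 3:
  f(0.369173) = -1.007223
  f(0.473685) = -0.500361
  x_4 = 0.473685 - (-0.500361)×(0.473685 - 0.369173)/(-0.500361 - (-1.007223))
       = 0.576856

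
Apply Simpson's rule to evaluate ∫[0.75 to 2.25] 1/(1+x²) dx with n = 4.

f(x) = 1/(1+x²)
a = 0.75, b = 2.25, n = 4
h = (b - a)/n = 0.375000

Simpson's rule: (h/3)[f(x₀) + 4f(x₁) + 2f(x₂) + ... + f(xₙ)]

x_0 = 0.7500, f(x_0) = 0.640000, coefficient = 1
x_1 = 1.1250, f(x_1) = 0.441379, coefficient = 4
x_2 = 1.5000, f(x_2) = 0.307692, coefficient = 2
x_3 = 1.8750, f(x_3) = 0.221453, coefficient = 4
x_4 = 2.2500, f(x_4) = 0.164948, coefficient = 1

I ≈ (0.375000/3) × 4.071663 = 0.508958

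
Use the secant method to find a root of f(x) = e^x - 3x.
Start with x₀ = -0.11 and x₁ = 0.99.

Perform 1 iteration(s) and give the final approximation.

f(x) = e^x - 3x
x₀ = -0.11, x₁ = 0.99

Secant formula: x_{n+1} = x_n - f(x_n)(x_n - x_{n-1})/(f(x_n) - f(x_{n-1}))

Iteration 1:
  f(-0.110000) = 1.225834
  f(0.990000) = -0.278766
  x_2 = 0.990000 - (-0.278766)×(0.990000 - (-0.110000))/(-0.278766 - 1.225834)
       = 0.786197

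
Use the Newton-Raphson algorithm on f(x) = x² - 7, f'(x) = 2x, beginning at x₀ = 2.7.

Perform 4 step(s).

f(x) = x² - 7
f'(x) = 2x
x₀ = 2.7

Newton-Raphson formula: x_{n+1} = x_n - f(x_n)/f'(x_n)

Iteration 1:
  f(2.700000) = 0.290000
  f'(2.700000) = 5.400000
  x_1 = 2.700000 - 0.290000/5.400000 = 2.646296
Iteration 2:
  f(2.646296) = 0.002884
  f'(2.646296) = 5.292593
  x_2 = 2.646296 - 0.002884/5.292593 = 2.645751
Iteration 3:
  f(2.645751) = 0.000000
  f'(2.645751) = 5.291503
  x_3 = 2.645751 - 0.000000/5.291503 = 2.645751
Iteration 4:
  f(2.645751) = 0.000000
  f'(2.645751) = 5.291503
  x_4 = 2.645751 - 0.000000/5.291503 = 2.645751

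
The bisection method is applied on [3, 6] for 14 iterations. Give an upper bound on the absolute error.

Bisection error bound: |error| ≤ (b-a)/2^n
|error| ≤ (6 - 3)/2^14 = 3/2^14
|error| ≤ 0.0001831055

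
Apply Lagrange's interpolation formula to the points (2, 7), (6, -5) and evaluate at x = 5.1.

Lagrange interpolation formula:
P(x) = Σ yᵢ × Lᵢ(x)
where Lᵢ(x) = Π_{j≠i} (x - xⱼ)/(xᵢ - xⱼ)

L_0(5.1) = (5.1 - 6)/(2 - 6) = 0.225000
L_1(5.1) = (5.1 - 2)/(6 - 2) = 0.775000

P(5.1) = 7×L_0(5.1) + (-5)×L_1(5.1)
P(5.1) = -2.300000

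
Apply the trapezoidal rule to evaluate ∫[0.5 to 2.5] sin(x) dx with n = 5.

f(x) = sin(x)
a = 0.5, b = 2.5, n = 5
h = (b - a)/n = 0.400000

Trapezoidal rule: (h/2)[f(x₀) + 2f(x₁) + 2f(x₂) + ... + f(xₙ)]

x_0 = 0.5000, f(x_0) = 0.479426, coefficient = 1
x_1 = 0.9000, f(x_1) = 0.783327, coefficient = 2
x_2 = 1.3000, f(x_2) = 0.963558, coefficient = 2
x_3 = 1.7000, f(x_3) = 0.991665, coefficient = 2
x_4 = 2.1000, f(x_4) = 0.863209, coefficient = 2
x_5 = 2.5000, f(x_5) = 0.598472, coefficient = 1

I ≈ (0.400000/2) × 8.281416 = 1.656283
Exact value: 1.678726
Error: 0.022443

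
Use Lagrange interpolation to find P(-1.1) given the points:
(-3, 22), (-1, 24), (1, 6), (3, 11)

Lagrange interpolation formula:
P(x) = Σ yᵢ × Lᵢ(x)
where Lᵢ(x) = Π_{j≠i} (x - xⱼ)/(xᵢ - xⱼ)

L_0(-1.1) = (-1.1 - (-1))/(-3 - (-1)) × (-1.1 - 1)/(-3 - 1) × (-1.1 - 3)/(-3 - 3) = 0.017938
L_1(-1.1) = (-1.1 - (-3))/(-1 - (-3)) × (-1.1 - 1)/(-1 - 1) × (-1.1 - 3)/(-1 - 3) = 1.022437
L_2(-1.1) = (-1.1 - (-3))/(1 - (-3)) × (-1.1 - (-1))/(1 - (-1)) × (-1.1 - 3)/(1 - 3) = -0.048688
L_3(-1.1) = (-1.1 - (-3))/(3 - (-3)) × (-1.1 - (-1))/(3 - (-1)) × (-1.1 - 1)/(3 - 1) = 0.008313

P(-1.1) = 22×L_0(-1.1) + 24×L_1(-1.1) + 6×L_2(-1.1) + 11×L_3(-1.1)
P(-1.1) = 24.732438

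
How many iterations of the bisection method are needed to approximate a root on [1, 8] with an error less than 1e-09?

We need (b-a)/2^n ≤ 1e-09
(8 - 1)/2^n ≤ 1e-09
7/2^n ≤ 1e-09
2^n ≥ 7000000000
n ≥ log₂(7000000000) = 32.70
n ≥ 33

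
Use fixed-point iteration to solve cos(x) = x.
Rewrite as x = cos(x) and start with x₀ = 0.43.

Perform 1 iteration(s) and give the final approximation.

Equation: cos(x) = x
Fixed-point form: x = cos(x)
x₀ = 0.43

x_1 = g(0.430000) = 0.908966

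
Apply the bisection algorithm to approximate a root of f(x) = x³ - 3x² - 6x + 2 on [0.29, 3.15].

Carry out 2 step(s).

f(x) = x³ - 3x² - 6x + 2
Initial interval: [0.29, 3.15]

Iteration 1:
  c_1 = (0.290000 + 3.150000)/2 = 1.720000
  f(c_1) = f(1.720000) = -12.106752
  f(a) × f(c) < 0, new interval: [0.290000, 1.720000]
Iteration 2:
  c_2 = (0.290000 + 1.720000)/2 = 1.005000
  f(c_2) = f(1.005000) = -6.045000
  f(a) × f(c) < 0, new interval: [0.290000, 1.005000]

After 2 iteration(s), the approximation is c_2 = 1.005000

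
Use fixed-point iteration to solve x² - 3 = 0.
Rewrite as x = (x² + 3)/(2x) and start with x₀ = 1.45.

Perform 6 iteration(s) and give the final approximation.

Equation: x² - 3 = 0
Fixed-point form: x = (x² + 3)/(2x)
x₀ = 1.45

x_1 = g(1.450000) = 1.759483
x_2 = g(1.759483) = 1.732265
x_3 = g(1.732265) = 1.732051
x_4 = g(1.732051) = 1.732051
x_5 = g(1.732051) = 1.732051
x_6 = g(1.732051) = 1.732051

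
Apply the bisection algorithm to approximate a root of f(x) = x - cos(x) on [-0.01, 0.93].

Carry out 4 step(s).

f(x) = x - cos(x)
Initial interval: [-0.01, 0.93]

Iteration 1:
  c_1 = (-0.010000 + 0.930000)/2 = 0.460000
  f(c_1) = f(0.460000) = -0.436052
  f(a) × f(c) ≥ 0, new interval: [0.460000, 0.930000]
Iteration 2:
  c_2 = (0.460000 + 0.930000)/2 = 0.695000
  f(c_2) = f(0.695000) = -0.073054
  f(a) × f(c) ≥ 0, new interval: [0.695000, 0.930000]
Iteration 3:
  c_3 = (0.695000 + 0.930000)/2 = 0.812500
  f(c_3) = f(0.812500) = 0.124814
  f(a) × f(c) < 0, new interval: [0.695000, 0.812500]
Iteration 4:
  c_4 = (0.695000 + 0.812500)/2 = 0.753750
  f(c_4) = f(0.753750) = 0.024622
  f(a) × f(c) < 0, new interval: [0.695000, 0.753750]

After 4 iteration(s), the approximation is c_4 = 0.753750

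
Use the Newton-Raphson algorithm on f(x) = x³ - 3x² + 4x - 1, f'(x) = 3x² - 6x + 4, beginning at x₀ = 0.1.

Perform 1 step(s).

f(x) = x³ - 3x² + 4x - 1
f'(x) = 3x² - 6x + 4
x₀ = 0.1

Newton-Raphson formula: x_{n+1} = x_n - f(x_n)/f'(x_n)

Iteration 1:
  f(0.100000) = -0.629000
  f'(0.100000) = 3.430000
  x_1 = 0.100000 - (-0.629000)/3.430000 = 0.283382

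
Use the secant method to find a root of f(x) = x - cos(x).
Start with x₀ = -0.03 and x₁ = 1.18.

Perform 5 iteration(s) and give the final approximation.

f(x) = x - cos(x)
x₀ = -0.03, x₁ = 1.18

Secant formula: x_{n+1} = x_n - f(x_n)(x_n - x_{n-1})/(f(x_n) - f(x_{n-1}))

Iteration 1:
  f(-0.030000) = -1.029550
  f(1.180000) = 0.799075
  x_2 = 1.180000 - 0.799075×(1.180000 - (-0.030000))/(0.799075 - (-1.029550))
       = 0.651253
Iteration 2:
  f(1.180000) = 0.799075
  f(0.651253) = -0.144073
  x_3 = 0.651253 - (-0.144073)×(0.651253 - 1.180000)/(-0.144073 - 0.799075)
       = 0.732023
Iteration 3:
  f(0.651253) = -0.144073
  f(0.732023) = -0.011802
  x_4 = 0.732023 - (-0.011802)×(0.732023 - 0.651253)/(-0.011802 - (-0.144073))
       = 0.739229
Iteration 4:
  f(0.732023) = -0.011802
  f(0.739229) = 0.000241
  x_5 = 0.739229 - 0.000241×(0.739229 - 0.732023)/(0.000241 - (-0.011802))
       = 0.739085
Iteration 5:
  f(0.739229) = 0.000241
  f(0.739085) = 0.000000
  x_6 = 0.739085 - 0.000000×(0.739085 - 0.739229)/(0.000000 - 0.000241)
       = 0.739085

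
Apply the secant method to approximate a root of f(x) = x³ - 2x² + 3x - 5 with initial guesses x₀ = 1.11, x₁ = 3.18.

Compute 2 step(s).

f(x) = x³ - 2x² + 3x - 5
x₀ = 1.11, x₁ = 3.18

Secant formula: x_{n+1} = x_n - f(x_n)(x_n - x_{n-1})/(f(x_n) - f(x_{n-1}))

Iteration 1:
  f(1.110000) = -2.766569
  f(3.180000) = 16.472632
  x_2 = 3.180000 - 16.472632×(3.180000 - 1.110000)/(16.472632 - (-2.766569))
       = 1.407663
Iteration 2:
  f(3.180000) = 16.472632
  f(1.407663) = -1.950736
  x_3 = 1.407663 - (-1.950736)×(1.407663 - 3.180000)/(-1.950736 - 16.472632)
       = 1.595325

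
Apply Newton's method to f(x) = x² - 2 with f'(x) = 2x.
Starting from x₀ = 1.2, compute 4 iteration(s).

f(x) = x² - 2
f'(x) = 2x
x₀ = 1.2

Newton-Raphson formula: x_{n+1} = x_n - f(x_n)/f'(x_n)

Iteration 1:
  f(1.200000) = -0.560000
  f'(1.200000) = 2.400000
  x_1 = 1.200000 - (-0.560000)/2.400000 = 1.433333
Iteration 2:
  f(1.433333) = 0.054444
  f'(1.433333) = 2.866667
  x_2 = 1.433333 - 0.054444/2.866667 = 1.414341
Iteration 3:
  f(1.414341) = 0.000361
  f'(1.414341) = 2.828682
  x_3 = 1.414341 - 0.000361/2.828682 = 1.414214
Iteration 4:
  f(1.414214) = 0.000000
  f'(1.414214) = 2.828427
  x_4 = 1.414214 - 0.000000/2.828427 = 1.414214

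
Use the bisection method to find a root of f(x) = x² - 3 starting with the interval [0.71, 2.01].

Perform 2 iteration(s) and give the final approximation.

f(x) = x² - 3
Initial interval: [0.71, 2.01]

Iteration 1:
  c_1 = (0.710000 + 2.010000)/2 = 1.360000
  f(c_1) = f(1.360000) = -1.150400
  f(a) × f(c) ≥ 0, new interval: [1.360000, 2.010000]
Iteration 2:
  c_2 = (1.360000 + 2.010000)/2 = 1.685000
  f(c_2) = f(1.685000) = -0.160775
  f(a) × f(c) ≥ 0, new interval: [1.685000, 2.010000]

After 2 iteration(s), the approximation is c_2 = 1.685000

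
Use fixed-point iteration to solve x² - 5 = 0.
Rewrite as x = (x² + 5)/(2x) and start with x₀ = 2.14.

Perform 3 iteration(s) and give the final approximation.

Equation: x² - 5 = 0
Fixed-point form: x = (x² + 5)/(2x)
x₀ = 2.14

x_1 = g(2.140000) = 2.238224
x_2 = g(2.238224) = 2.236069
x_3 = g(2.236069) = 2.236068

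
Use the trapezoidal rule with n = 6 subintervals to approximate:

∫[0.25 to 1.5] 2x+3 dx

f(x) = 2x+3
a = 0.25, b = 1.5, n = 6
h = (b - a)/n = 0.208333

Trapezoidal rule: (h/2)[f(x₀) + 2f(x₁) + 2f(x₂) + ... + f(xₙ)]

x_0 = 0.2500, f(x_0) = 3.500000, coefficient = 1
x_1 = 0.4583, f(x_1) = 3.916667, coefficient = 2
x_2 = 0.6667, f(x_2) = 4.333333, coefficient = 2
x_3 = 0.8750, f(x_3) = 4.750000, coefficient = 2
x_4 = 1.0833, f(x_4) = 5.166667, coefficient = 2
x_5 = 1.2917, f(x_5) = 5.583333, coefficient = 2
x_6 = 1.5000, f(x_6) = 6.000000, coefficient = 1

I ≈ (0.208333/2) × 57.000000 = 5.937500
Exact value: 5.937500
Error: 0.000000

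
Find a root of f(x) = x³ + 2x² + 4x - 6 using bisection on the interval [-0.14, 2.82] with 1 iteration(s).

f(x) = x³ + 2x² + 4x - 6
Initial interval: [-0.14, 2.82]

Iteration 1:
  c_1 = (-0.140000 + 2.820000)/2 = 1.340000
  f(c_1) = f(1.340000) = 5.357304
  f(a) × f(c) < 0, new interval: [-0.140000, 1.340000]

After 1 iteration(s), the approximation is c_1 = 1.340000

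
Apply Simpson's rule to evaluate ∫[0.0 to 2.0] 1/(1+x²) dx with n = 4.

f(x) = 1/(1+x²)
a = 0.0, b = 2.0, n = 4
h = (b - a)/n = 0.500000

Simpson's rule: (h/3)[f(x₀) + 4f(x₁) + 2f(x₂) + ... + f(xₙ)]

x_0 = 0.0000, f(x_0) = 1.000000, coefficient = 1
x_1 = 0.5000, f(x_1) = 0.800000, coefficient = 4
x_2 = 1.0000, f(x_2) = 0.500000, coefficient = 2
x_3 = 1.5000, f(x_3) = 0.307692, coefficient = 4
x_4 = 2.0000, f(x_4) = 0.200000, coefficient = 1

I ≈ (0.500000/3) × 6.630769 = 1.105128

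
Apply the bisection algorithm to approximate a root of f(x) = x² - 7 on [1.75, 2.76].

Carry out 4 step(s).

f(x) = x² - 7
Initial interval: [1.75, 2.76]

Iteration 1:
  c_1 = (1.750000 + 2.760000)/2 = 2.255000
  f(c_1) = f(2.255000) = -1.914975
  f(a) × f(c) ≥ 0, new interval: [2.255000, 2.760000]
Iteration 2:
  c_2 = (2.255000 + 2.760000)/2 = 2.507500
  f(c_2) = f(2.507500) = -0.712444
  f(a) × f(c) ≥ 0, new interval: [2.507500, 2.760000]
Iteration 3:
  c_3 = (2.507500 + 2.760000)/2 = 2.633750
  f(c_3) = f(2.633750) = -0.063361
  f(a) × f(c) ≥ 0, new interval: [2.633750, 2.760000]
Iteration 4:
  c_4 = (2.633750 + 2.760000)/2 = 2.696875
  f(c_4) = f(2.696875) = 0.273135
  f(a) × f(c) < 0, new interval: [2.633750, 2.696875]

After 4 iteration(s), the approximation is c_4 = 2.696875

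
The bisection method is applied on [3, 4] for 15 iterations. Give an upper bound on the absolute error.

Bisection error bound: |error| ≤ (b-a)/2^n
|error| ≤ (4 - 3)/2^15 = 1/2^15
|error| ≤ 0.0000305176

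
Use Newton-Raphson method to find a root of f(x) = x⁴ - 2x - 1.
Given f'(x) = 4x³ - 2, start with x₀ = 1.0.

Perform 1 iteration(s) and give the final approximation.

f(x) = x⁴ - 2x - 1
f'(x) = 4x³ - 2
x₀ = 1.0

Newton-Raphson formula: x_{n+1} = x_n - f(x_n)/f'(x_n)

Iteration 1:
  f(1.000000) = -2.000000
  f'(1.000000) = 2.000000
  x_1 = 1.000000 - (-2.000000)/2.000000 = 2.000000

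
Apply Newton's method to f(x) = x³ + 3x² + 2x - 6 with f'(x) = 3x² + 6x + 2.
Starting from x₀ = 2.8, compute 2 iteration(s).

f(x) = x³ + 3x² + 2x - 6
f'(x) = 3x² + 6x + 2
x₀ = 2.8

Newton-Raphson formula: x_{n+1} = x_n - f(x_n)/f'(x_n)

Iteration 1:
  f(2.800000) = 45.072000
  f'(2.800000) = 42.320000
  x_1 = 2.800000 - 45.072000/42.320000 = 1.734972
Iteration 2:
  f(1.734972) = 11.722807
  f'(1.734972) = 21.440210
  x_2 = 1.734972 - 11.722807/21.440210 = 1.188204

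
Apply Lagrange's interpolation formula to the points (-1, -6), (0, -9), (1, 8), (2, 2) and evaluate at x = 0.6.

Lagrange interpolation formula:
P(x) = Σ yᵢ × Lᵢ(x)
where Lᵢ(x) = Π_{j≠i} (x - xⱼ)/(xᵢ - xⱼ)

L_0(0.6) = (0.6 - 0)/(-1 - 0) × (0.6 - 1)/(-1 - 1) × (0.6 - 2)/(-1 - 2) = -0.056000
L_1(0.6) = (0.6 - (-1))/(0 - (-1)) × (0.6 - 1)/(0 - 1) × (0.6 - 2)/(0 - 2) = 0.448000
L_2(0.6) = (0.6 - (-1))/(1 - (-1)) × (0.6 - 0)/(1 - 0) × (0.6 - 2)/(1 - 2) = 0.672000
L_3(0.6) = (0.6 - (-1))/(2 - (-1)) × (0.6 - 0)/(2 - 0) × (0.6 - 1)/(2 - 1) = -0.064000

P(0.6) = (-6)×L_0(0.6) + (-9)×L_1(0.6) + 8×L_2(0.6) + 2×L_3(0.6)
P(0.6) = 1.552000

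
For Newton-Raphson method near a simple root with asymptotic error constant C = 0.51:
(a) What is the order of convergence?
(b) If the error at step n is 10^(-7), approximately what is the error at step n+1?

(a) Newton-Raphson has quadratic (order 2) convergence near simple roots.
    This means |e_{n+1}| ≈ C|e_n|².

(b) With |e_n| = 10^(-7) and C = 0.51:
    |e_{n+1}| ≈ 0.51 × (10^(-7))² = 0.51 × 10^(-14)

(a) 2 (quadratic); (b) |e_{n+1}| ≈ 5.100e-15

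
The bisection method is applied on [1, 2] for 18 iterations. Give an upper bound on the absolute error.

Bisection error bound: |error| ≤ (b-a)/2^n
|error| ≤ (2 - 1)/2^18 = 1/2^18
|error| ≤ 0.0000038147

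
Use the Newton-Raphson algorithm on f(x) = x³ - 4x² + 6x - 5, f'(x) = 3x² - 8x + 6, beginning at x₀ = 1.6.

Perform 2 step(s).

f(x) = x³ - 4x² + 6x - 5
f'(x) = 3x² - 8x + 6
x₀ = 1.6

Newton-Raphson formula: x_{n+1} = x_n - f(x_n)/f'(x_n)

Iteration 1:
  f(1.600000) = -1.544000
  f'(1.600000) = 0.880000
  x_1 = 1.600000 - (-1.544000)/0.880000 = 3.354545
Iteration 2:
  f(3.354545) = 7.863989
  f'(3.354545) = 12.922562
  x_2 = 3.354545 - 7.863989/12.922562 = 2.745998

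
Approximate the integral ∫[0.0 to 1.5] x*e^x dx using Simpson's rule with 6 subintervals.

f(x) = x*e^x
a = 0.0, b = 1.5, n = 6
h = (b - a)/n = 0.250000

Simpson's rule: (h/3)[f(x₀) + 4f(x₁) + 2f(x₂) + ... + f(xₙ)]

x_0 = 0.0000, f(x_0) = 0.000000, coefficient = 1
x_1 = 0.2500, f(x_1) = 0.321006, coefficient = 4
x_2 = 0.5000, f(x_2) = 0.824361, coefficient = 2
x_3 = 0.7500, f(x_3) = 1.587750, coefficient = 4
x_4 = 1.0000, f(x_4) = 2.718282, coefficient = 2
x_5 = 1.2500, f(x_5) = 4.362929, coefficient = 4
x_6 = 1.5000, f(x_6) = 6.722534, coefficient = 1

I ≈ (0.250000/3) × 38.894559 = 3.241213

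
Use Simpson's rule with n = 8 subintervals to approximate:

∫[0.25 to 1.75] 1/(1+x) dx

f(x) = 1/(1+x)
a = 0.25, b = 1.75, n = 8
h = (b - a)/n = 0.187500

Simpson's rule: (h/3)[f(x₀) + 4f(x₁) + 2f(x₂) + ... + f(xₙ)]

x_0 = 0.2500, f(x_0) = 0.800000, coefficient = 1
x_1 = 0.4375, f(x_1) = 0.695652, coefficient = 4
x_2 = 0.6250, f(x_2) = 0.615385, coefficient = 2
x_3 = 0.8125, f(x_3) = 0.551724, coefficient = 4
x_4 = 1.0000, f(x_4) = 0.500000, coefficient = 2
x_5 = 1.1875, f(x_5) = 0.457143, coefficient = 4
x_6 = 1.3750, f(x_6) = 0.421053, coefficient = 2
x_7 = 1.5625, f(x_7) = 0.390244, coefficient = 4
x_8 = 1.7500, f(x_8) = 0.363636, coefficient = 1

I ≈ (0.187500/3) × 12.615563 = 0.788473
Exact value: 0.788457
Error: 0.000015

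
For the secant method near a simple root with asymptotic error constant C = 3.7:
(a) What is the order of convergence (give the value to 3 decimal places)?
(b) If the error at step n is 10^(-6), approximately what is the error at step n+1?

(a) Secant method has superlinear convergence with order φ = (1+√5)/2 ≈ 1.618.
    This means |e_{n+1}| ≈ C|e_n|^1.618.

(b) With |e_n| = 10^(-6) and C = 3.7:
    |e_{n+1}| ≈ 3.7 × (10^(-6))^1.618 = 3.7 × 10^(-9.71)

(a) ≈ 1.618 (golden ratio); (b) |e_{n+1}| ≈ 7.244e-10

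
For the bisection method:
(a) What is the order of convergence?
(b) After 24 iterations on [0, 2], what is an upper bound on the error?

(a) Bisection has linear (order 1) convergence; the error is halved each step.

(b) Error bound = (b-a)/2^n = (2 - 0)/2^{24}
    = 2/2^{24}

(a) 1 (linear); (b) error ≤ 1.19e-07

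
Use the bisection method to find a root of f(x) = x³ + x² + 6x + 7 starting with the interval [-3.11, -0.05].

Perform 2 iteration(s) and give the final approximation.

f(x) = x³ + x² + 6x + 7
Initial interval: [-3.11, -0.05]

Iteration 1:
  c_1 = (-3.110000 + (-0.050000))/2 = -1.580000
  f(c_1) = f(-1.580000) = -3.927912
  f(a) × f(c) ≥ 0, new interval: [-1.580000, -0.050000]
Iteration 2:
  c_2 = (-1.580000 + (-0.050000))/2 = -0.815000
  f(c_2) = f(-0.815000) = 2.232882
  f(a) × f(c) < 0, new interval: [-1.580000, -0.815000]

After 2 iteration(s), the approximation is c_2 = -0.815000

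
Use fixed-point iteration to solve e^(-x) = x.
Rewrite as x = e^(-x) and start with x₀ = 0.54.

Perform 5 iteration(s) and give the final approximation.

Equation: e^(-x) = x
Fixed-point form: x = e^(-x)
x₀ = 0.54

x_1 = g(0.540000) = 0.582748
x_2 = g(0.582748) = 0.558362
x_3 = g(0.558362) = 0.572146
x_4 = g(0.572146) = 0.564313
x_5 = g(0.564313) = 0.568751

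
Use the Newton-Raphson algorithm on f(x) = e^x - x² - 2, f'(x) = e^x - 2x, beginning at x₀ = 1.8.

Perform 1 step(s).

f(x) = e^x - x² - 2
f'(x) = e^x - 2x
x₀ = 1.8

Newton-Raphson formula: x_{n+1} = x_n - f(x_n)/f'(x_n)

Iteration 1:
  f(1.800000) = 0.809647
  f'(1.800000) = 2.449647
  x_1 = 1.800000 - 0.809647/2.449647 = 1.469484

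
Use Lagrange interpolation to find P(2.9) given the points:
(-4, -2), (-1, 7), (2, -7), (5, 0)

Lagrange interpolation formula:
P(x) = Σ yᵢ × Lᵢ(x)
where Lᵢ(x) = Π_{j≠i} (x - xⱼ)/(xᵢ - xⱼ)

L_0(2.9) = (2.9 - (-1))/(-4 - (-1)) × (2.9 - 2)/(-4 - 2) × (2.9 - 5)/(-4 - 5) = 0.045500
L_1(2.9) = (2.9 - (-4))/(-1 - (-4)) × (2.9 - 2)/(-1 - 2) × (2.9 - 5)/(-1 - 5) = -0.241500
L_2(2.9) = (2.9 - (-4))/(2 - (-4)) × (2.9 - (-1))/(2 - (-1)) × (2.9 - 5)/(2 - 5) = 1.046500
L_3(2.9) = (2.9 - (-4))/(5 - (-4)) × (2.9 - (-1))/(5 - (-1)) × (2.9 - 2)/(5 - 2) = 0.149500

P(2.9) = (-2)×L_0(2.9) + 7×L_1(2.9) + (-7)×L_2(2.9) + 0×L_3(2.9)
P(2.9) = -9.107000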